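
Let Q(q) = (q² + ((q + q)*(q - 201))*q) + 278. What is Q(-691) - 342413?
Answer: -851690758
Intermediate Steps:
Q(q) = 278 + q² + 2*q²*(-201 + q) (Q(q) = (q² + ((2*q)*(-201 + q))*q) + 278 = (q² + (2*q*(-201 + q))*q) + 278 = (q² + 2*q²*(-201 + q)) + 278 = 278 + q² + 2*q²*(-201 + q))
Q(-691) - 342413 = (278 - 401*(-691)² + 2*(-691)³) - 342413 = (278 - 401*477481 + 2*(-329939371)) - 342413 = (278 - 191469881 - 659878742) - 342413 = -851348345 - 342413 = -851690758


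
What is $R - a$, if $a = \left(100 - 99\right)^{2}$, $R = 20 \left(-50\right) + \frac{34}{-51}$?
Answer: $- \frac{3005}{3} \approx -1001.7$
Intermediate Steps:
$R = - \frac{3002}{3}$ ($R = -1000 + 34 \left(- \frac{1}{51}\right) = -1000 - \frac{2}{3} = - \frac{3002}{3} \approx -1000.7$)
$a = 1$ ($a = 1^{2} = 1$)
$R - a = - \frac{3002}{3} - 1 = - \frac{3005}{3}$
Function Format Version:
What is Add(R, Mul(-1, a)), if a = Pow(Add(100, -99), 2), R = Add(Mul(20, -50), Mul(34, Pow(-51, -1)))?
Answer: Rational(-3005, 3) ≈ -1001.7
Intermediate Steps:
R = Rational(-3002, 3) (R = Add(-1000, Mul(34, Rational(-1, 51))) = Add(-1000, Rational(-2, 3)) = Rational(-3002, 3) ≈ -1000.7)
a = 1 (a = Pow(1, 2) = 1)
Add(R, Mul(-1, a)) = Add(Rational(-3002, 3), Mul(-1, 1)) = Add(Rational(-3002, 3), -1) = Rational(-3005, 3)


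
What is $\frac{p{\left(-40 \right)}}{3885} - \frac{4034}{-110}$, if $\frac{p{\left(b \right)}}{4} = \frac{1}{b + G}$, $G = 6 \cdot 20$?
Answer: $\frac{31344191}{854700} \approx 36.673$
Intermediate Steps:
$G = 120$
$p{\left(b \right)} = \frac{4}{120 + b}$ ($p{\left(b \right)} = \frac{4}{b + 120} = \frac{4}{120 + b}$)
$\frac{p{\left(-40 \right)}}{3885} - \frac{4034}{-110} = \frac{4 \frac{1}{120 - 40}}{3885} - \frac{4034}{-110} = \frac{4}{80} \cdot \frac{1}{3885} - - \frac{2017}{55} = 4 \cdot \frac{1}{80} \cdot \frac{1}{3885} + \frac{2017}{55} = \frac{1}{20} \cdot \frac{1}{3885} + \frac{2017}{55} = \frac{1}{77700} + \frac{2017}{55} = \frac{31344191}{854700}$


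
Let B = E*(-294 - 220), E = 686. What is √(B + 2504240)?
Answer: 2*√537909 ≈ 1466.8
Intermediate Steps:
B = -352604 (B = 686*(-294 - 220) = 686*(-514) = -352604)
√(B + 2504240) = √(-352604 + 2504240) = √2151636 = 2*√537909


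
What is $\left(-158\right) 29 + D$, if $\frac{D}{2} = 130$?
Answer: $-4322$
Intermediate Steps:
$D = 260$ ($D = 2 \cdot 130 = 260$)
$\left(-158\right) 29 + D = \left(-158\right) 29 + 260 = -4582 + 260 = -4322$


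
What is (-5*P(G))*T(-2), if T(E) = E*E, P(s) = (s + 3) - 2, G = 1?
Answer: -40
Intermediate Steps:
P(s) = 1 + s (P(s) = (3 + s) - 2 = 1 + s)
T(E) = E²
(-5*P(G))*T(-2) = -5*(1 + 1)*(-2)² = -5*2*4 = -10*4 = -40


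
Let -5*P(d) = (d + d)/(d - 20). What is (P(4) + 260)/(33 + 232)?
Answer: 2601/2650 ≈ 0.98151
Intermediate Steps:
P(d) = -2*d/(5*(-20 + d)) (P(d) = -(d + d)/(5*(d - 20)) = -2*d/(5*(-20 + d)))
(P(4) + 260)/(33 + 232) = (-2*4/(-100 + 5*4) + 260)/(33 + 232) = (-2*4/(-100 + 20) + 260)/265 = (-2*4/(-80) + 260)*(1/265) = (-2*4*(-1/80) + 260)*(1/265) = (⅒ + 260)*(1/265) = (2601/10)*(1/265) = 2601/2650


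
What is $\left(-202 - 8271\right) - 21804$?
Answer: $-30277$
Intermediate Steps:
$\left(-202 - 8271\right) - 21804 = -8473 - 21804 = -30277$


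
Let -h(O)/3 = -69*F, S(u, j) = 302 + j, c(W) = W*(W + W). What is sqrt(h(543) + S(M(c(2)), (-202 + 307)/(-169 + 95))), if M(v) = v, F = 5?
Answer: 7*sqrt(149258)/74 ≈ 36.546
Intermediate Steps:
c(W) = 2*W**2 (c(W) = W*(2*W) = 2*W**2)
h(O) = 1035 (h(O) = -(-207)*5 = -3*(-345) = 1035)
sqrt(h(543) + S(M(c(2)), (-202 + 307)/(-169 + 95))) = sqrt(1035 + (302 + (-202 + 307)/(-169 + 95))) = sqrt(1035 + (302 + 105/(-74))) = sqrt(1035 + (302 + 105*(-1/74))) = sqrt(1035 + (302 - 105/74)) = sqrt(1035 + 22243/74) = sqrt(98833/74) = 7*sqrt(149258)/74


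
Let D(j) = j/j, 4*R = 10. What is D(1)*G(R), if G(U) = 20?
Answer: 20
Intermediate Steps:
R = 5/2 (R = (1/4)*10 = 5/2 ≈ 2.5000)
D(j) = 1
D(1)*G(R) = 1*20 = 20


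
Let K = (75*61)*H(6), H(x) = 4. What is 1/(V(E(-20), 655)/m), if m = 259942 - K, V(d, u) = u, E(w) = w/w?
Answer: 241642/655 ≈ 368.92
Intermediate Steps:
E(w) = 1
K = 18300 (K = (75*61)*4 = 4575*4 = 18300)
m = 241642 (m = 259942 - 1*18300 = 259942 - 18300 = 241642)
1/(V(E(-20), 655)/m) = 1/(655/241642) = 241642/655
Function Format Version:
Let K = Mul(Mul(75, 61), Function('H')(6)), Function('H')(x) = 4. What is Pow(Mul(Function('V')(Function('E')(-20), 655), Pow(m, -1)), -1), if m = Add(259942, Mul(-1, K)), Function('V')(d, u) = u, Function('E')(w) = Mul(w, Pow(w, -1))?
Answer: Rational(241642, 655) ≈ 368.92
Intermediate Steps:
Function('E')(w) = 1
K = 18300 (K = Mul(Mul(75, 61), 4) = Mul(4575, 4) = 18300)
m = 241642 (m = Add(259942, Mul(-1, 18300)) = Add(259942, -18300) = 241642)
Pow(Mul(Function('V')(Function('E')(-20), 655), Pow(m, -1)), -1) = Pow(Mul(655, Pow(241642, -1)), -1) = Pow(Mul(655, Rational(1, 241642)), -1) = Pow(Rational(655, 241642), -1) = Rational(241642, 655)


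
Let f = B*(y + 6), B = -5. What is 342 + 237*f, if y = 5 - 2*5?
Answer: -843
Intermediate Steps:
y = -5 (y = 5 - 10 = -5)
f = -5 (f = -5*(-5 + 6) = -5*1 = -5)
342 + 237*f = 342 + 237*(-5) = 342 - 1185 = -843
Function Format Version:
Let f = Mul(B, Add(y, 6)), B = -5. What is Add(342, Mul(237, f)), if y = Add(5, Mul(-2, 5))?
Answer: -843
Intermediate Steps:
y = -5 (y = Add(5, -10) = -5)
f = -5 (f = Mul(-5, Add(-5, 6)) = Mul(-5, 1) = -5)
Add(342, Mul(237, f)) = Add(342, Mul(237, -5)) = Add(342, -1185) = -843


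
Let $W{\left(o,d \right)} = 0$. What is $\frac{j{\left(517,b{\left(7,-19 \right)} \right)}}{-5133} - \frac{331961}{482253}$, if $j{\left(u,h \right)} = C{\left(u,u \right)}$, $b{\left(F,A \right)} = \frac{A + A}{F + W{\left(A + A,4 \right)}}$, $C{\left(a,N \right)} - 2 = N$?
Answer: $- \frac{651415040}{825134883} \approx -0.78946$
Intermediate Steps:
$C{\left(a,N \right)} = 2 + N$
$b{\left(F,A \right)} = \frac{2 A}{F}$ ($b{\left(F,A \right)} = \frac{A + A}{F + 0} = \frac{2 A}{F}$)
$j{\left(u,h \right)} = 2 + u$
$\frac{j{\left(517,b{\left(7,-19 \right)} \right)}}{-5133} - \frac{331961}{482253} = \frac{2 + 517}{-5133} - \frac{331961}{482253} = 519 \left(- \frac{1}{5133}\right) - \frac{331961}{482253} = - \frac{173}{1711} - \frac{331961}{482253} = - \frac{651415040}{825134883}$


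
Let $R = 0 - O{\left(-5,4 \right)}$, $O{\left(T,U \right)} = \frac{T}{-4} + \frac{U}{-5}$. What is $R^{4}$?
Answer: $\frac{6561}{160000} \approx 0.041006$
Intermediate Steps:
$O{\left(T,U \right)} = - \frac{T}{4} - \frac{U}{5}$ ($O{\left(T,U \right)} = T \left(- \frac{1}{4}\right) + U \left(- \frac{1}{5}\right) = - \frac{T}{4} - \frac{U}{5}$)
$R = - \frac{9}{20}$ ($R = 0 - \left(\left(- \frac{1}{4}\right) \left(-5\right) - \frac{4}{5}\right) = 0 - \left(\frac{5}{4} - \frac{4}{5}\right) = 0 - \frac{9}{20} = - \frac{9}{20} \approx -0.45$)
$R^{4} = \left(- \frac{9}{20}\right)^{4} = \frac{6561}{160000}$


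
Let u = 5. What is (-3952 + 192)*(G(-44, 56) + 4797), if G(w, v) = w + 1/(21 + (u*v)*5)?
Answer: -25395092640/1421 ≈ -1.7871e+7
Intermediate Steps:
G(w, v) = w + 1/(21 + 25*v) (G(w, v) = w + 1/(21 + (5*v)*5) = w + 1/(21 + 25*v))
(-3952 + 192)*(G(-44, 56) + 4797) = (-3952 + 192)*((1 + 21*(-44) + 25*56*(-44))/(21 + 25*56) + 4797) = -3760*((1 - 924 - 61600)/(21 + 1400) + 4797) = -3760*(-62523/1421 + 4797) = -3760*6754014/1421 = -25395092640/1421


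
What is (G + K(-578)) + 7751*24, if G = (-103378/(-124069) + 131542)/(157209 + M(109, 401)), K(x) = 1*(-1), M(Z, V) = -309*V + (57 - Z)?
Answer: 2180027765001/11718881 ≈ 1.8603e+5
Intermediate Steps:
M(Z, V) = 57 - Z - 309*V
K(x) = -1
G = 46364738/11718881 (G = (-103378/(-124069) + 131542)/(157209 + (57 - 1*109 - 309*401)) = (-103378*(-1/124069) + 131542)/(157209 + (57 - 109 - 123909)) = (9398/11279 + 131542)/(157209 - 123961) = (1483671616/11279)/33248 = (1483671616/11279)*(1/33248) = 46364738/11718881 ≈ 3.9564)
(G + K(-578)) + 7751*24 = (46364738/11718881 - 1) + 7751*24 = 34645857/11718881 + 186024 = 2180027765001/11718881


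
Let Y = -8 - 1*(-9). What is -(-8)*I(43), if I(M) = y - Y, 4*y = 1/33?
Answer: -262/33 ≈ -7.9394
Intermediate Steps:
Y = 1 (Y = -8 + 9 = 1)
y = 1/132 (y = (1/33)/4 = (1*(1/33))/4 = (¼)*(1/33) = 1/132 ≈ 0.0075758)
I(M) = -131/132 (I(M) = 1/132 - 1*1 = 1/132 - 1 = -131/132)
-(-8)*I(43) = -(-8)*(-131)/132 = -1*262/33 = -262/33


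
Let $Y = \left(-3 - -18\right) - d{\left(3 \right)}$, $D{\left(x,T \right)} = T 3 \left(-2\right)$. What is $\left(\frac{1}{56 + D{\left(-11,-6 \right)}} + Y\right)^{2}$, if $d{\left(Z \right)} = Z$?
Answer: $\frac{1221025}{8464} \approx 144.26$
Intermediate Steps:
$D{\left(x,T \right)} = - 6 T$ ($D{\left(x,T \right)} = 3 T \left(-2\right) = - 6 T$)
$Y = 12$ ($Y = \left(-3 - -18\right) - 3 = \left(-3 + 18\right) - 3 = 15 - 3 = 12$)
$\left(\frac{1}{56 + D{\left(-11,-6 \right)}} + Y\right)^{2} = \left(\frac{1}{56 - -36} + 12\right)^{2} = \left(\frac{1}{56 + 36} + 12\right)^{2} = \left(\frac{1}{92} + 12\right)^{2} = \left(\frac{1105}{92}\right)^{2} = \frac{1221025}{8464}$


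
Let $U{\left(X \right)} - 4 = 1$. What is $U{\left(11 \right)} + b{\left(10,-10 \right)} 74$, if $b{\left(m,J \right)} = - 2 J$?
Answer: $1485$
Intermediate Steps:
$U{\left(X \right)} = 5$ ($U{\left(X \right)} = 4 + 1 = 5$)
$U{\left(11 \right)} + b{\left(10,-10 \right)} 74 = 5 + \left(-2\right) \left(-10\right) 74 = 5 + 20 \cdot 74 = 5 + 1480 = 1485$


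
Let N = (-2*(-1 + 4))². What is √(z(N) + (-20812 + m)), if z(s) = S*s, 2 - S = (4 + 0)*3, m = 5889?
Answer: I*√15283 ≈ 123.62*I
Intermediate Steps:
S = -10 (S = 2 - (4 + 0)*3 = 2 - 4*3 = 2 - 1*12 = 2 - 12 = -10)
N = 36 (N = (-2*3)² = (-6)² = 36)
z(s) = -10*s
√(z(N) + (-20812 + m)) = √(-10*36 + (-20812 + 5889)) = √(-360 - 14923) = √(-15283) = I*√15283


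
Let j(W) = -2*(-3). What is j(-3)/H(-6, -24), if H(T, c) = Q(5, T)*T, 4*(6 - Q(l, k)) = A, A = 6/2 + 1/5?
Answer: -5/26 ≈ -0.19231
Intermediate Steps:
A = 16/5 (A = 6*(1/2) + 1*(1/5) = 3 + 1/5 = 16/5 ≈ 3.2000)
Q(l, k) = 26/5 (Q(l, k) = 6 - 1/4*16/5 = 6 - 4/5 = 26/5)
H(T, c) = 26*T/5
j(W) = 6
j(-3)/H(-6, -24) = 6/(((26/5)*(-6))) = 6/(-156/5) = 6*(-5/156) = -5/26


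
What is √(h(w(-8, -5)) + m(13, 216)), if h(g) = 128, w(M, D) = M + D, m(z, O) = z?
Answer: √141 ≈ 11.874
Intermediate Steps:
w(M, D) = D + M
√(h(w(-8, -5)) + m(13, 216)) = √(128 + 13) = √141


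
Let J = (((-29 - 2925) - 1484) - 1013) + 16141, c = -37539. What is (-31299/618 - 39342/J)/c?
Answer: 59816611/41333066730 ≈ 0.0014472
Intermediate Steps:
J = 10690 (J = ((-2954 - 1484) - 1013) + 16141 = (-4438 - 1013) + 16141 = -5451 + 16141 = 10690)
(-31299/618 - 39342/J)/c = (-31299/618 - 39342/10690)/(-37539) = (-31299*1/618 - 39342*1/10690)*(-1/37539) = (-10433/206 - 19671/5345)*(-1/37539) = -59816611/1101070*(-1/37539) = 59816611/41333066730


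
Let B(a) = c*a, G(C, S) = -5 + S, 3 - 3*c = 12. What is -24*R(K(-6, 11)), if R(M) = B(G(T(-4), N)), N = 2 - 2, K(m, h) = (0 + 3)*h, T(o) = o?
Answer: -360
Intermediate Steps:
K(m, h) = 3*h
c = -3 (c = 1 - 1/3*12 = 1 - 4 = -3)
N = 0
B(a) = -3*a
R(M) = 15 (R(M) = -3*(-5 + 0) = -3*(-5) = 15)
-24*R(K(-6, 11)) = -24*15 = -360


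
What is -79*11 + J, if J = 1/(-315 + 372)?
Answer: -49532/57 ≈ -868.98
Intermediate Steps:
J = 1/57 ≈ 0.017544
-79*11 + J = -79*11 + 1/57 = -869 + 1/57 = -49532/57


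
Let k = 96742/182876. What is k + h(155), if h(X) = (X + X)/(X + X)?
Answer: 139809/91438 ≈ 1.5290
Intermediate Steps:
h(X) = 1 (h(X) = (2*X)/((2*X)) = (2*X)*(1/(2*X)) = 1)
k = 48371/91438 (k = 96742*(1/182876) = 48371/91438 ≈ 0.52900)
k + h(155) = 48371/91438 + 1 = 139809/91438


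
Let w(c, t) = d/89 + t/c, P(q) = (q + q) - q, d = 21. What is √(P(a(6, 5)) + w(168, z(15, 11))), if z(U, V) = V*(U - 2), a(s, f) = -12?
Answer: I*√609925722/7476 ≈ 3.3035*I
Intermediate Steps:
z(U, V) = V*(-2 + U)
P(q) = q (P(q) = 2*q - q = q)
w(c, t) = 21/89 + t/c
√(P(a(6, 5)) + w(168, z(15, 11))) = √(-12 + (21/89 + (11*(-2 + 15))/168)) = √(-12 + (21/89 + (11*13)*(1/168))) = √(-12 + (21/89 + 143*(1/168))) = √(-12 + (21/89 + 143/168)) = √(-12 + 16255/14952) = √(-163169/14952) = I*√609925722/7476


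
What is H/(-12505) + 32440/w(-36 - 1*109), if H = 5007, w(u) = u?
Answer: -81277643/362645 ≈ -224.12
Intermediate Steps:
H/(-12505) + 32440/w(-36 - 1*109) = 5007/(-12505) + 32440/(-36 - 1*109) = 5007*(-1/12505) + 32440/(-36 - 109) = -5007/12505 + 32440/(-145) = -5007/12505 + 32440*(-1/145) = -5007/12505 - 6488/29 = -81277643/362645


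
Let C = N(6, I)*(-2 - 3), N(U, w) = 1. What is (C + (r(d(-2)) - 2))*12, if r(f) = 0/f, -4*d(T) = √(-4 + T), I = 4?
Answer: -84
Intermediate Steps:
d(T) = -√(-4 + T)/4
r(f) = 0
C = -5 (C = 1*(-2 - 3) = 1*(-5) = -5)
(C + (r(d(-2)) - 2))*12 = (-5 + (0 - 2))*12 = (-5 - 2)*12 = -7*12 = -84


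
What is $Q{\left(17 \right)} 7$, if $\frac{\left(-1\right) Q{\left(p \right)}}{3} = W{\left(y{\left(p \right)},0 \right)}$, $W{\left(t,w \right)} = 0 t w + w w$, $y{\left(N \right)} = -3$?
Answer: $0$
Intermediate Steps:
$W{\left(t,w \right)} = w^{2}$ ($W{\left(t,w \right)} = 0 w + w^{2} = 0 + w^{2} = w^{2}$)
$Q{\left(p \right)} = 0$ ($Q{\left(p \right)} = - 3 \cdot 0^{2} = \left(-3\right) 0 = 0$)
$Q{\left(17 \right)} 7 = 0 \cdot 7 = 0$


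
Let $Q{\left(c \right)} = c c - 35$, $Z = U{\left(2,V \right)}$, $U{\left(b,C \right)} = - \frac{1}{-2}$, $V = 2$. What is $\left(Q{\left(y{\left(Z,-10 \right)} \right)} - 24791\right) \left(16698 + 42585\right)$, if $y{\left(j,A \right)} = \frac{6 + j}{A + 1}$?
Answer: $- \frac{52982238085}{36} \approx -1.4717 \cdot 10^{9}$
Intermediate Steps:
$U{\left(b,C \right)} = \frac{1}{2}$ ($U{\left(b,C \right)} = \left(-1\right) \left(- \frac{1}{2}\right) = \frac{1}{2}$)
$Z = \frac{1}{2} \approx 0.5$
$y{\left(j,A \right)} = \frac{6 + j}{1 + A}$
$Q{\left(c \right)} = -35 + c^{2}$ ($Q{\left(c \right)} = c^{2} - 35 = -35 + c^{2}$)
$\left(Q{\left(y{\left(Z,-10 \right)} \right)} - 24791\right) \left(16698 + 42585\right) = \left(\left(-35 + \left(\frac{6 + \frac{1}{2}}{1 - 10}\right)^{2}\right) - 24791\right) \left(16698 + 42585\right) = \left(\left(-35 + \left(\frac{1}{-9} \cdot \frac{13}{2}\right)^{2}\right) - 24791\right) 59283 = \left(\left(-35 + \left(\left(- \frac{1}{9}\right) \frac{13}{2}\right)^{2}\right) - 24791\right) 59283 = \left(\left(-35 + \left(- \frac{13}{18}\right)^{2}\right) - 24791\right) 59283 = \left(\left(-35 + \frac{169}{324}\right) - 24791\right) 59283 = \left(- \frac{11171}{324} - 24791\right) 59283 = \left(- \frac{8043455}{324}\right) 59283 = - \frac{52982238085}{36}$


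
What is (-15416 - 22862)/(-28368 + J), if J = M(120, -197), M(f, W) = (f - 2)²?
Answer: 19139/7222 ≈ 2.6501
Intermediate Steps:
M(f, W) = (-2 + f)²
J = 13924 (J = (-2 + 120)² = 118² = 13924)
(-15416 - 22862)/(-28368 + J) = (-15416 - 22862)/(-28368 + 13924) = -38278/(-14444) = -38278*(-1/14444) = 19139/7222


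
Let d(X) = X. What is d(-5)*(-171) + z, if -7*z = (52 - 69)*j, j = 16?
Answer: 6257/7 ≈ 893.86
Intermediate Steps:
z = 272/7 (z = -(52 - 69)*16/7 = -(-17)*16/7 = -⅐*(-272) = 272/7 ≈ 38.857)
d(-5)*(-171) + z = -5*(-171) + 272/7 = 855 + 272/7 = 6257/7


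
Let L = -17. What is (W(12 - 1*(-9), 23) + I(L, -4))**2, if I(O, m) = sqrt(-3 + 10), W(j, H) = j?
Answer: (21 + sqrt(7))**2 ≈ 559.12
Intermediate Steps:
I(O, m) = sqrt(7)
(W(12 - 1*(-9), 23) + I(L, -4))**2 = ((12 - 1*(-9)) + sqrt(7))**2 = ((12 + 9) + sqrt(7))**2 = (21 + sqrt(7))**2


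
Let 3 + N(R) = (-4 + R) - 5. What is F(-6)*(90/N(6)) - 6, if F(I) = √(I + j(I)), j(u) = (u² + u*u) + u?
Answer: -6 - 30*√15 ≈ -122.19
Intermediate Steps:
j(u) = u + 2*u² (j(u) = (u² + u²) + u = 2*u² + u = u + 2*u²)
N(R) = -12 + R (N(R) = -3 + ((-4 + R) - 5) = -3 + (-9 + R) = -12 + R)
F(I) = √(I + I*(1 + 2*I))
F(-6)*(90/N(6)) - 6 = (√2*√(-6*(1 - 6)))*(90/(-12 + 6)) - 6 = (√2*√(-6*(-5)))*(90/(-6)) - 6 = (√2*√30)*(90*(-⅙)) - 6 = (2*√15)*(-15) - 6 = -30*√15 - 6 = -6 - 30*√15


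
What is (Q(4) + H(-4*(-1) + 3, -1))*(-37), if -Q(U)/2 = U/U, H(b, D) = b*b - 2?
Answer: -1665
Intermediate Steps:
H(b, D) = -2 + b**2 (H(b, D) = b**2 - 2 = -2 + b**2)
Q(U) = -2 (Q(U) = -2*U/U = -2*1 = -2)
(Q(4) + H(-4*(-1) + 3, -1))*(-37) = (-2 + (-2 + (-4*(-1) + 3)**2))*(-37) = (-2 + (-2 + (4 + 3)**2))*(-37) = (-2 + (-2 + 7**2))*(-37) = (-2 + (-2 + 49))*(-37) = (-2 + 47)*(-37) = 45*(-37) = -1665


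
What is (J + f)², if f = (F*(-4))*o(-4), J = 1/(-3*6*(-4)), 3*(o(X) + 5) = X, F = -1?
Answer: 3323329/5184 ≈ 641.07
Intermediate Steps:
o(X) = -5 + X/3
J = 1/72 (J = 1/(-18*(-4)) = 1/72 ≈ 0.013889)
f = -76/3 (f = (-1*(-4))*(-5 + (⅓)*(-4)) = 4*(-5 - 4/3) = 4*(-19/3) = -76/3 ≈ -25.333)
(J + f)² = (1/72 - 76/3)² = (-1823/72)² = 3323329/5184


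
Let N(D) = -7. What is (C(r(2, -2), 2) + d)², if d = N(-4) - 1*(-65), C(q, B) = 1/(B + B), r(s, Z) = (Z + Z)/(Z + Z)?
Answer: 54289/16 ≈ 3393.1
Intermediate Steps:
r(s, Z) = 1 (r(s, Z) = (2*Z)/((2*Z)) = (2*Z)*(1/(2*Z)) = 1)
C(q, B) = 1/(2*B)
d = 58 (d = -7 - 1*(-65) = -7 + 65 = 58)
(C(r(2, -2), 2) + d)² = ((½)/2 + 58)² = ((½)*(½) + 58)² = (¼ + 58)² = (233/4)² = 54289/16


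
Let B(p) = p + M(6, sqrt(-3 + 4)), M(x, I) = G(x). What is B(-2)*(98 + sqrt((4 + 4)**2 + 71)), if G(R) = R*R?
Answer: 3332 + 102*sqrt(15) ≈ 3727.0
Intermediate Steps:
G(R) = R**2
M(x, I) = x**2
B(p) = 36 + p (B(p) = p + 6**2 = p + 36 = 36 + p)
B(-2)*(98 + sqrt((4 + 4)**2 + 71)) = (36 - 2)*(98 + sqrt((4 + 4)**2 + 71)) = 34*(98 + sqrt(8**2 + 71)) = 34*(98 + sqrt(64 + 71)) = 34*(98 + sqrt(135)) = 34*(98 + 3*sqrt(15)) = 3332 + 102*sqrt(15)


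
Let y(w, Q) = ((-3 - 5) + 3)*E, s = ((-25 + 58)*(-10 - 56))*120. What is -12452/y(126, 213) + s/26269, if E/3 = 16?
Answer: 66093797/1576140 ≈ 41.934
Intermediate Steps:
E = 48 (E = 3*16 = 48)
s = -261360 (s = (33*(-66))*120 = -2178*120 = -261360)
y(w, Q) = -240 (y(w, Q) = ((-3 - 5) + 3)*48 = (-8 + 3)*48 = -5*48 = -240)
-12452/y(126, 213) + s/26269 = -12452/(-240) - 261360/26269 = -12452*(-1/240) - 261360*1/26269 = 3113/60 - 261360/26269 = 66093797/1576140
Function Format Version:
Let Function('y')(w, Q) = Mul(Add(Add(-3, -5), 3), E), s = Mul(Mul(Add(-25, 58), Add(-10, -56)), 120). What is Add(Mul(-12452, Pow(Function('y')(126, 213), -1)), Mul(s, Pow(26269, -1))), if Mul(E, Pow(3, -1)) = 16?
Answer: Rational(66093797, 1576140) ≈ 41.934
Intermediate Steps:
E = 48 (E = Mul(3, 16) = 48)
s = -261360 (s = Mul(Mul(33, -66), 120) = Mul(-2178, 120) = -261360)
Function('y')(w, Q) = -240 (Function('y')(w, Q) = Mul(Add(Add(-3, -5), 3), 48) = Mul(Add(-8, 3), 48) = Mul(-5, 48) = -240)
Add(Mul(-12452, Pow(Function('y')(126, 213), -1)), Mul(s, Pow(26269, -1))) = Add(Mul(-12452, Pow(-240, -1)), Mul(-261360, Pow(26269, -1))) = Add(Mul(-12452, Rational(-1, 240)), Mul(-261360, Rational(1, 26269))) = Add(Rational(3113, 60), Rational(-261360, 26269)) = Rational(66093797, 1576140)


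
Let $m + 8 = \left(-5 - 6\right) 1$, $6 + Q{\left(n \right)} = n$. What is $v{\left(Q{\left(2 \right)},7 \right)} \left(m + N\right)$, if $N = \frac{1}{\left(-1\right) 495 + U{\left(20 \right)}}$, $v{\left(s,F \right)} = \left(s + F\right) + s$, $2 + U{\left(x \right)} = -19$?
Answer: $\frac{9805}{516} \approx 19.002$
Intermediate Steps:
$U{\left(x \right)} = -21$ ($U{\left(x \right)} = -2 - 19 = -21$)
$Q{\left(n \right)} = -6 + n$
$v{\left(s,F \right)} = F + 2 s$ ($v{\left(s,F \right)} = \left(F + s\right) + s = F + 2 s$)
$m = -19$ ($m = -8 + \left(-5 - 6\right) 1 = -8 - 11 = -19$)
$N = - \frac{1}{516}$ ($N = \frac{1}{\left(-1\right) 495 - 21} = \frac{1}{-495 - 21} = \frac{1}{-516} = - \frac{1}{516} \approx -0.001938$)
$v{\left(Q{\left(2 \right)},7 \right)} \left(m + N\right) = \left(7 + 2 \left(-6 + 2\right)\right) \left(-19 - \frac{1}{516}\right) = \left(7 + 2 \left(-4\right)\right) \left(- \frac{9805}{516}\right) = \left(7 - 8\right) \left(- \frac{9805}{516}\right) = \left(-1\right) \left(- \frac{9805}{516}\right) = \frac{9805}{516}$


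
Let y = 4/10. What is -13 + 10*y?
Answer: -9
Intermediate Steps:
y = 2/5 (y = 4*(1/10) = 2/5 ≈ 0.40000)
-13 + 10*y = -13 + 10*(2/5) = -13 + 4 = -9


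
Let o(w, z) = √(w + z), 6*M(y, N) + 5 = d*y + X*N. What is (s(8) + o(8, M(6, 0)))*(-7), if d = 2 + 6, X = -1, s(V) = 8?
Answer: -56 - 7*√546/6 ≈ -83.261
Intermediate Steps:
d = 8
M(y, N) = -⅚ - N/6 + 4*y/3 (M(y, N) = -⅚ + (8*y - N)/6 = -⅚ + (-N + 8*y)/6 = -⅚ + (-N/6 + 4*y/3) = -⅚ - N/6 + 4*y/3)
(s(8) + o(8, M(6, 0)))*(-7) = (8 + √(8 + (-⅚ - ⅙*0 + (4/3)*6)))*(-7) = (8 + √(8 + (-⅚ + 0 + 8)))*(-7) = (8 + √(8 + 43/6))*(-7) = (8 + √(91/6))*(-7) = (8 + √546/6)*(-7) = -56 - 7*√546/6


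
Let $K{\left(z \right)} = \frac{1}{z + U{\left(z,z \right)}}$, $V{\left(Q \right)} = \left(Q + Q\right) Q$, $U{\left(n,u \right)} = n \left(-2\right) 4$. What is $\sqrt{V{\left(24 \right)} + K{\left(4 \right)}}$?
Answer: $\frac{\sqrt{225785}}{14} \approx 33.941$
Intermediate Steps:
$U{\left(n,u \right)} = - 8 n$ ($U{\left(n,u \right)} = - 2 n 4 = - 8 n$)
$V{\left(Q \right)} = 2 Q^{2}$ ($V{\left(Q \right)} = 2 Q Q = 2 Q^{2}$)
$K{\left(z \right)} = - \frac{1}{7 z}$ ($K{\left(z \right)} = \frac{1}{z - 8 z} = \frac{1}{\left(-7\right) z} = - \frac{1}{7 z}$)
$\sqrt{V{\left(24 \right)} + K{\left(4 \right)}} = \sqrt{2 \cdot 24^{2} - \frac{1}{7 \cdot 4}} = \sqrt{2 \cdot 576 - \frac{1}{28}} = \sqrt{1152 - \frac{1}{28}} = \sqrt{\frac{32255}{28}} = \frac{\sqrt{225785}}{14}$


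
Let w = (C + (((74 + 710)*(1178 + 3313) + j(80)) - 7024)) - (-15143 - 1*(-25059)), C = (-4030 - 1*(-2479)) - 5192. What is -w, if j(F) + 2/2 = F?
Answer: -3497340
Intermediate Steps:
j(F) = -1 + F
C = -6743 (C = (-4030 + 2479) - 5192 = -1551 - 5192 = -6743)
w = 3497340 (w = (-6743 + (((74 + 710)*(1178 + 3313) + (-1 + 80)) - 7024)) - (-15143 - 1*(-25059)) = (-6743 + ((784*4491 + 79) - 7024)) - (-15143 + 25059) = (-6743 + ((3520944 + 79) - 7024)) - 1*9916 = (-6743 + (3521023 - 7024)) - 9916 = (-6743 + 3513999) - 9916 = 3507256 - 9916 = 3497340)
-w = -1*3497340 = -3497340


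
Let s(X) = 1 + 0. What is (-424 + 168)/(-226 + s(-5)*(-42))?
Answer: 64/67 ≈ 0.95522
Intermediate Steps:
s(X) = 1
(-424 + 168)/(-226 + s(-5)*(-42)) = (-424 + 168)/(-226 + 1*(-42)) = -256/(-226 - 42) = -256/(-268) = -256*(-1/268) = 64/67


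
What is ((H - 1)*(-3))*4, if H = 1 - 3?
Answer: 36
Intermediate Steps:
H = -2
((H - 1)*(-3))*4 = ((-2 - 1)*(-3))*4 = -3*(-3)*4 = 9*4 = 36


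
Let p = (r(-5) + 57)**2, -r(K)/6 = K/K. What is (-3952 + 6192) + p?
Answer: 4841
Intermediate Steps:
r(K) = -6 (r(K) = -6*K/K = -6*1 = -6)
p = 2601 (p = (-6 + 57)**2 = 51**2 = 2601)
(-3952 + 6192) + p = (-3952 + 6192) + 2601 = 2240 + 2601 = 4841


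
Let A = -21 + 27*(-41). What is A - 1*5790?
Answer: -6918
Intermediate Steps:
A = -1128 (A = -21 - 1107 = -1128)
A - 1*5790 = -1128 - 1*5790 = -1128 - 5790 = -6918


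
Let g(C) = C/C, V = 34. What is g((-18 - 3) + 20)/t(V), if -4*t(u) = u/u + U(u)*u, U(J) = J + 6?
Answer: -4/1361 ≈ -0.0029390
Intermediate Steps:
U(J) = 6 + J
t(u) = -¼ - u*(6 + u)/4 (t(u) = -(u/u + (6 + u)*u)/4 = -(1 + u*(6 + u))/4 = -¼ - u*(6 + u)/4)
g(C) = 1
g((-18 - 3) + 20)/t(V) = 1/(-¼ - ¼*34*(6 + 34)) = 1/(-¼ - ¼*34*40) = 1/(-¼ - 340) = 1/(-1361/4) = 1*(-4/1361) = -4/1361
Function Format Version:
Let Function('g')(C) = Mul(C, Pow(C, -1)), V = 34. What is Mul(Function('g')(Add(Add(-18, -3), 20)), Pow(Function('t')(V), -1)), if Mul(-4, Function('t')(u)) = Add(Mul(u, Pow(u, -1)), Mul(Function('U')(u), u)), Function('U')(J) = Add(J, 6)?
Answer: Rational(-4, 1361) ≈ -0.0029390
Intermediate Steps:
Function('U')(J) = Add(6, J)
Function('t')(u) = Add(Rational(-1, 4), Mul(Rational(-1, 4), u, Add(6, u))) (Function('t')(u) = Mul(Rational(-1, 4), Add(Mul(u, Pow(u, -1)), Mul(Add(6, u), u))) = Mul(Rational(-1, 4), Add(1, Mul(u, Add(6, u)))) = Add(Rational(-1, 4), Mul(Rational(-1, 4), u, Add(6, u))))
Function('g')(C) = 1
Mul(Function('g')(Add(Add(-18, -3), 20)), Pow(Function('t')(V), -1)) = Mul(1, Pow(Add(Rational(-1, 4), Mul(Rational(-1, 4), 34, Add(6, 34))), -1)) = Mul(1, Pow(Add(Rational(-1, 4), Mul(Rational(-1, 4), 34, 40)), -1)) = Mul(1, Pow(Add(Rational(-1, 4), -340), -1)) = Mul(1, Pow(Rational(-1361, 4), -1)) = Mul(1, Rational(-4, 1361)) = Rational(-4, 1361)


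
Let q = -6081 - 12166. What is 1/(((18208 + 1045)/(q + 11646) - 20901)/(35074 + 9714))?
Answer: -147822794/68993377 ≈ -2.1426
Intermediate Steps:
q = -18247
1/(((18208 + 1045)/(q + 11646) - 20901)/(35074 + 9714)) = 1/(((18208 + 1045)/(-18247 + 11646) - 20901)/(35074 + 9714)) = 1/((19253/(-6601) - 20901)/44788) = 1/((19253*(-1/6601) - 20901)*(1/44788)) = 1/((-19253/6601 - 20901)*(1/44788)) = 1/(-137986754/6601*1/44788) = 1/(-68993377/147822794) = -147822794/68993377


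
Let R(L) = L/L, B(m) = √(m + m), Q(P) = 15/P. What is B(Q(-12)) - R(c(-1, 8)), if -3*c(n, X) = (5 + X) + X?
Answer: -1 + I*√10/2 ≈ -1.0 + 1.5811*I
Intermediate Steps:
c(n, X) = -5/3 - 2*X/3 (c(n, X) = -((5 + X) + X)/3 = -(5 + 2*X)/3 = -5/3 - 2*X/3)
B(m) = √2*√m (B(m) = √(2*m) = √2*√m)
R(L) = 1
B(Q(-12)) - R(c(-1, 8)) = √2*√(15/(-12)) - 1*1 = √2*√(15*(-1/12)) - 1 = √2*√(-5/4) - 1 = √2*(I*√5/2) - 1 = I*√10/2 - 1 = -1 + I*√10/2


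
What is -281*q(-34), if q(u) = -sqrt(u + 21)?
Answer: 281*I*sqrt(13) ≈ 1013.2*I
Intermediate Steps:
q(u) = -sqrt(21 + u)
-281*q(-34) = -(-281)*sqrt(21 - 34) = -(-281)*sqrt(-13) = -(-281)*I*sqrt(13) = 281*I*sqrt(13)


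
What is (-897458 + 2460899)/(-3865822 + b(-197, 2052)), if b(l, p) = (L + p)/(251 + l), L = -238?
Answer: -42212907/104376287 ≈ -0.40443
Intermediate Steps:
b(l, p) = (-238 + p)/(251 + l)
(-897458 + 2460899)/(-3865822 + b(-197, 2052)) = (-897458 + 2460899)/(-3865822 + (-238 + 2052)/(251 - 197)) = 1563441/(-3865822 + 1814/54) = 1563441/(-3865822 + (1/54)*1814) = 1563441/(-3865822 + 907/27) = 1563441/(-104376287/27) = 1563441*(-27/104376287) = -42212907/104376287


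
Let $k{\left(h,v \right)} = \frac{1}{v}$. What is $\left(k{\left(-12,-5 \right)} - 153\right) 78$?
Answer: $- \frac{59748}{5} \approx -11950.0$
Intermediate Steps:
$\left(k{\left(-12,-5 \right)} - 153\right) 78 = \left(\frac{1}{-5} - 153\right) 78 = \left(- \frac{1}{5} - 153\right) 78 = \left(- \frac{766}{5}\right) 78 = - \frac{59748}{5}$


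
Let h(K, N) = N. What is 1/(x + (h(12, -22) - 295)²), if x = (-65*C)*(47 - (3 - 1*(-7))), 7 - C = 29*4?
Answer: 1/362634 ≈ 2.7576e-6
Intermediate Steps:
C = -109 (C = 7 - 29*4 = 7 - 1*116 = 7 - 116 = -109)
x = 262145 (x = (-65*(-109))*(47 - (3 - 1*(-7))) = 7085*(47 - (3 + 7)) = 7085*(47 - 1*10) = 7085*(47 - 10) = 7085*37 = 262145)
1/(x + (h(12, -22) - 295)²) = 1/(262145 + (-22 - 295)²) = 1/(262145 + (-317)²) = 1/(262145 + 100489) = 1/362634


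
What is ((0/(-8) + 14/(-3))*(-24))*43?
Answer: 4816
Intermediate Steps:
((0/(-8) + 14/(-3))*(-24))*43 = ((0*(-⅛) + 14*(-⅓))*(-24))*43 = ((0 - 14/3)*(-24))*43 = -14/3*(-24)*43 = 112*43 = 4816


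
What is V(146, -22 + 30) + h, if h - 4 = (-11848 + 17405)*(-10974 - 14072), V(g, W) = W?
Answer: -139180610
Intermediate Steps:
h = -139180618 (h = 4 + (-11848 + 17405)*(-10974 - 14072) = 4 + 5557*(-25046) = 4 - 139180622 = -139180618)
V(146, -22 + 30) + h = (-22 + 30) - 139180618 = 8 - 139180618 = -139180610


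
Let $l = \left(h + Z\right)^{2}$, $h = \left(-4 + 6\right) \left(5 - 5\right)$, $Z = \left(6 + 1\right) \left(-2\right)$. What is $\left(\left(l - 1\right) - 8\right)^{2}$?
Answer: $34969$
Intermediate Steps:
$Z = -14$ ($Z = 7 \left(-2\right) = -14$)
$h = 0$ ($h = 2 \cdot 0 = 0$)
$l = 196$ ($l = \left(0 - 14\right)^{2} = \left(-14\right)^{2} = 196$)
$\left(\left(l - 1\right) - 8\right)^{2} = \left(\left(196 - 1\right) - 8\right)^{2} = \left(195 - 8\right)^{2} = 187^{2} = 34969$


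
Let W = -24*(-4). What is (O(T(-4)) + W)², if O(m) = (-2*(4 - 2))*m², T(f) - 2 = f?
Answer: 6400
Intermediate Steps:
T(f) = 2 + f
W = 96
O(m) = -4*m² (O(m) = (-2*2)*m² = -4*m²)
(O(T(-4)) + W)² = (-4*(2 - 4)² + 96)² = (-4*(-2)² + 96)² = (-4*4 + 96)² = (-16 + 96)² = 80² = 6400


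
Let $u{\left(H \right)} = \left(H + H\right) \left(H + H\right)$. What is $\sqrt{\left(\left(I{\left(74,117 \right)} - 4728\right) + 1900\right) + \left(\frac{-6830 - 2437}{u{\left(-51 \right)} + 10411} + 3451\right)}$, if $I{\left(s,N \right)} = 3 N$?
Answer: $\frac{\sqrt{421806462545}}{20815} \approx 31.202$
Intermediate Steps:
$u{\left(H \right)} = 4 H^{2}$ ($u{\left(H \right)} = 2 H 2 H = 4 H^{2}$)
$\sqrt{\left(\left(I{\left(74,117 \right)} - 4728\right) + 1900\right) + \left(\frac{-6830 - 2437}{u{\left(-51 \right)} + 10411} + 3451\right)} = \sqrt{\left(\left(3 \cdot 117 - 4728\right) + 1900\right) + \left(\frac{-6830 - 2437}{4 \left(-51\right)^{2} + 10411} + 3451\right)} = \sqrt{\left(\left(351 - 4728\right) + 1900\right) + \left(- \frac{9267}{4 \cdot 2601 + 10411} + 3451\right)} = \sqrt{\left(-4377 + 1900\right) + \left(- \frac{9267}{10404 + 10411} + 3451\right)} = \sqrt{-2477 + \left(- \frac{9267}{20815} + 3451\right)} = \sqrt{-2477 + \frac{71823298}{20815}} = \sqrt{\frac{20264543}{20815}} = \frac{\sqrt{421806462545}}{20815}$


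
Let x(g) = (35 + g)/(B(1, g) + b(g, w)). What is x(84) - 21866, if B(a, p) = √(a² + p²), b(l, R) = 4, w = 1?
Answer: -153958982/7041 + 119*√7057/7041 ≈ -21865.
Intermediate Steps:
x(g) = (35 + g)/(4 + √(1 + g²)) (x(g) = (35 + g)/(√(1² + g²) + 4) = (35 + g)/(√(1 + g²) + 4) = (35 + g)/(4 + √(1 + g²)))
x(84) - 21866 = (35 + 84)/(4 + √(1 + 84²)) - 21866 = 119/(4 + √(1 + 7056)) - 21866 = 119/(4 + √7057) - 21866 = -21866 + 119/(4 + √7057)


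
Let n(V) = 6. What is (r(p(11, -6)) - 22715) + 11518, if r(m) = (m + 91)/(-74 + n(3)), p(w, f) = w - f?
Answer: -190376/17 ≈ -11199.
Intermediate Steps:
r(m) = -91/68 - m/68 (r(m) = (m + 91)/(-74 + 6) = (91 + m)/(-68) = (91 + m)*(-1/68) = -91/68 - m/68)
(r(p(11, -6)) - 22715) + 11518 = ((-91/68 - (11 - 1*(-6))/68) - 22715) + 11518 = ((-91/68 - (11 + 6)/68) - 22715) + 11518 = ((-91/68 - 1/68*17) - 22715) + 11518 = ((-91/68 - ¼) - 22715) + 11518 = (-27/17 - 22715) + 11518 = -386182/17 + 11518 = -190376/17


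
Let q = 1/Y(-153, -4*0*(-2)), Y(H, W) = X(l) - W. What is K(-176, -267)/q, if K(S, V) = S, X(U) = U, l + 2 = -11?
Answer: 2288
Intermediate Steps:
l = -13 (l = -2 - 11 = -13)
Y(H, W) = -13 - W
q = -1/13 (q = 1/(-13 - (-4*0)*(-2)) = 1/(-13 - 0*(-2)) = 1/(-13 - 1*0) = 1/(-13 + 0) = 1/(-13) = -1/13 ≈ -0.076923)
K(-176, -267)/q = -176/(-1/13) = -176*(-13) = 2288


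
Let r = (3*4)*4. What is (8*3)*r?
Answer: 1152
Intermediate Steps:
r = 48 (r = 12*4 = 48)
(8*3)*r = (8*3)*48 = 24*48 = 1152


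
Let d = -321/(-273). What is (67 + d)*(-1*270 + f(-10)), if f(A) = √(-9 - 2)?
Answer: -1675080/91 + 6204*I*√11/91 ≈ -18407.0 + 226.11*I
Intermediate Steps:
d = 107/91 (d = -321*(-1/273) = 107/91 ≈ 1.1758)
f(A) = I*√11 (f(A) = √(-11) = I*√11)
(67 + d)*(-1*270 + f(-10)) = (67 + 107/91)*(-1*270 + I*√11) = 6204*(-270 + I*√11)/91 = -1675080/91 + 6204*I*√11/91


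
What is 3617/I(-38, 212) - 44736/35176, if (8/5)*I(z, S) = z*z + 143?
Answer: 82859072/34890195 ≈ 2.3749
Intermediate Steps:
I(z, S) = 715/8 + 5*z²/8 (I(z, S) = 5*(z*z + 143)/8 = 5*(z² + 143)/8 = 5*(143 + z²)/8 = 715/8 + 5*z²/8)
3617/I(-38, 212) - 44736/35176 = 3617/(715/8 + (5/8)*(-38)²) - 44736/35176 = 3617/(715/8 + (5/8)*1444) - 44736*1/35176 = 3617/(715/8 + 1805/2) - 5592/4397 = 3617/(7935/8) - 5592/4397 = 3617*(8/7935) - 5592/4397 = 28936/7935 - 5592/4397 = 82859072/34890195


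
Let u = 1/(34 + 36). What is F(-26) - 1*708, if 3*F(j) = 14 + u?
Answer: -49233/70 ≈ -703.33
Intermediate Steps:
u = 1/70 ≈ 0.014286
F(j) = 327/70 (F(j) = (14 + 1/70)/3 = (⅓)*(981/70) = 327/70)
F(-26) - 1*708 = 327/70 - 1*708 = 327/70 - 708 = -49233/70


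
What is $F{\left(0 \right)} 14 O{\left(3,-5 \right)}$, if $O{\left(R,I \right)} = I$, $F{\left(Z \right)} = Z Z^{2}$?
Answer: $0$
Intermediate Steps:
$F{\left(Z \right)} = Z^{3}$
$F{\left(0 \right)} 14 O{\left(3,-5 \right)} = 0^{3} \cdot 14 \left(-5\right) = 0 \cdot 14 \left(-5\right) = 0 \left(-5\right) = 0$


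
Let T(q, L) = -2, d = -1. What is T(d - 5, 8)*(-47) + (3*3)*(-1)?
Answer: 85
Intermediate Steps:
T(d - 5, 8)*(-47) + (3*3)*(-1) = -2*(-47) + (3*3)*(-1) = 94 + 9*(-1) = 94 - 9 = 85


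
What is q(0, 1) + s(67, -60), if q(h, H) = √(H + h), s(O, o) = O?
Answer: 68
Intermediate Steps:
q(0, 1) + s(67, -60) = √(1 + 0) + 67 = √1 + 67 = 1 + 67 = 68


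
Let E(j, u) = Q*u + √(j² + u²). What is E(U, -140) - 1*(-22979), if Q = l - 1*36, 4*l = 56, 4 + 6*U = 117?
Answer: 26059 + √718369/6 ≈ 26200.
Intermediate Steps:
U = 113/6 (U = -⅔ + (⅙)*117 = -⅔ + 39/2 = 113/6 ≈ 18.833)
l = 14 (l = (¼)*56 = 14)
Q = -22 (Q = 14 - 1*36 = 14 - 36 = -22)
E(j, u) = √(j² + u²) - 22*u (E(j, u) = -22*u + √(j² + u²) = √(j² + u²) - 22*u)
E(U, -140) - 1*(-22979) = (√((113/6)² + (-140)²) - 22*(-140)) - 1*(-22979) = (√(12769/36 + 19600) + 3080) + 22979 = (√(718369/36) + 3080) + 22979 = (√718369/6 + 3080) + 22979 = (3080 + √718369/6) + 22979 = 26059 + √718369/6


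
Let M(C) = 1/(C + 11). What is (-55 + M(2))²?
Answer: 509796/169 ≈ 3016.5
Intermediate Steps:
M(C) = 1/(11 + C)
(-55 + M(2))² = (-55 + 1/(11 + 2))² = (-55 + 1/13)² = (-714/13)² = 509796/169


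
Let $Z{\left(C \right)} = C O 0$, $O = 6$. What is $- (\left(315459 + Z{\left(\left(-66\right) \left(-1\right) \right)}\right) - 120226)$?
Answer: $-195233$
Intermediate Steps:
$Z{\left(C \right)} = 0$ ($Z{\left(C \right)} = C 6 \cdot 0 = 6 C 0 = 0$)
$- (\left(315459 + Z{\left(\left(-66\right) \left(-1\right) \right)}\right) - 120226) = - (\left(315459 + 0\right) - 120226) = - (315459 - 120226) = \left(-1\right) 195233 = -195233$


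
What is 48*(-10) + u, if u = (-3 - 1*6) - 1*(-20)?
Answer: -469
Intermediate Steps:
u = 11 (u = (-3 - 6) + 20 = -9 + 20 = 11)
48*(-10) + u = 48*(-10) + 11 = -480 + 11 = -469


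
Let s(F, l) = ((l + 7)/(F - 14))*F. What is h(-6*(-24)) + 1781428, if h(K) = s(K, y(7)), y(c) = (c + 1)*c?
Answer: 115797356/65 ≈ 1.7815e+6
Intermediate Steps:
y(c) = c*(1 + c) (y(c) = (1 + c)*c = c*(1 + c))
s(F, l) = F*(7 + l)/(-14 + F) (s(F, l) = ((7 + l)/(-14 + F))*F = F*(7 + l)/(-14 + F))
h(K) = 63*K/(-14 + K) (h(K) = K*(7 + 7*(1 + 7))/(-14 + K) = K*(7 + 7*8)/(-14 + K) = K*(7 + 56)/(-14 + K) = K*63/(-14 + K) = 63*K/(-14 + K))
h(-6*(-24)) + 1781428 = 63*(-6*(-24))/(-14 - 6*(-24)) + 1781428 = 63*144/(-14 + 144) + 1781428 = 63*144/130 + 1781428 = 63*144*(1/130) + 1781428 = 4536/65 + 1781428 = 115797356/65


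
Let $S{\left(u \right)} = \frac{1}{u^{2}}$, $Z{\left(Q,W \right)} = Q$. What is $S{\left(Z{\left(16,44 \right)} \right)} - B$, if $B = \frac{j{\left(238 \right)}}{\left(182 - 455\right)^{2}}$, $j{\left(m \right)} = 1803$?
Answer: $- \frac{129013}{6359808} \approx -0.020286$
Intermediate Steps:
$B = \frac{601}{24843}$ ($B = \frac{1803}{\left(182 - 455\right)^{2}} = \frac{1803}{\left(-273\right)^{2}} = \frac{1803}{74529} = 1803 \cdot \frac{1}{74529} = \frac{601}{24843} \approx 0.024192$)
$S{\left(u \right)} = \frac{1}{u^{2}}$
$S{\left(Z{\left(16,44 \right)} \right)} - B = \frac{1}{256} - \frac{601}{24843} = - \frac{129013}{6359808}$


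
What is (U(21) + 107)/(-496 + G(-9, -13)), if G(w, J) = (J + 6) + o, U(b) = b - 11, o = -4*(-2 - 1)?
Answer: -117/491 ≈ -0.23829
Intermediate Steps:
o = 12 (o = -4*(-3) = 12)
U(b) = -11 + b
G(w, J) = 18 + J (G(w, J) = (J + 6) + 12 = (6 + J) + 12 = 18 + J)
(U(21) + 107)/(-496 + G(-9, -13)) = ((-11 + 21) + 107)/(-496 + (18 - 13)) = (10 + 107)/(-496 + 5) = 117/(-491) = 117*(-1/491) = -117/491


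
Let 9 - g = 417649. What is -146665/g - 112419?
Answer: -9390104899/83528 ≈ -1.1242e+5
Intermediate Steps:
g = -417640 (g = 9 - 1*417649 = 9 - 417649 = -417640)
-146665/g - 112419 = -146665/(-417640) - 112419 = -146665*(-1/417640) - 112419 = 29333/83528 - 112419 = -9390104899/83528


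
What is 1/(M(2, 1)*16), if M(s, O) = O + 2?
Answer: 1/48 ≈ 0.020833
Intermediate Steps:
M(s, O) = 2 + O
1/(M(2, 1)*16) = 1/((2 + 1)*16) = 1/(3*16) = 1/48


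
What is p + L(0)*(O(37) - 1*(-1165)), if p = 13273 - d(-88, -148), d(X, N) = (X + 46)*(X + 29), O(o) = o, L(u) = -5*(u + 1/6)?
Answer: 29380/3 ≈ 9793.3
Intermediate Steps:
L(u) = -5/6 - 5*u (L(u) = -5*(u + 1/6) = -5*(1/6 + u) = -5/6 - 5*u)
d(X, N) = (29 + X)*(46 + X) (d(X, N) = (46 + X)*(29 + X) = (29 + X)*(46 + X))
p = 10795 (p = 13273 - (1334 + (-88)**2 + 75*(-88)) = 13273 - (1334 + 7744 - 6600) = 13273 - 1*2478 = 13273 - 2478 = 10795)
p + L(0)*(O(37) - 1*(-1165)) = 10795 + (-5/6 - 5*0)*(37 - 1*(-1165)) = 10795 + (-5/6 + 0)*(37 + 1165) = 10795 - 5/6*1202 = 10795 - 3005/3 = 29380/3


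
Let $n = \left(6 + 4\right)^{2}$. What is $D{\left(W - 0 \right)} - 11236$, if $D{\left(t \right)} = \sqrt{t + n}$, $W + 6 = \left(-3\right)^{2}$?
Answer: $-11236 + \sqrt{103} \approx -11226.0$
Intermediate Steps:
$W = 3$ ($W = -6 + \left(-3\right)^{2} = -6 + 9 = 3$)
$n = 100$ ($n = 10^{2} = 100$)
$D{\left(t \right)} = \sqrt{100 + t}$ ($D{\left(t \right)} = \sqrt{t + 100} = \sqrt{100 + t}$)
$D{\left(W - 0 \right)} - 11236 = \sqrt{100 + \left(3 - 0\right)} - 11236 = \sqrt{100 + \left(3 + 0\right)} - 11236 = \sqrt{100 + 3} - 11236 = \sqrt{103} - 11236 = -11236 + \sqrt{103}$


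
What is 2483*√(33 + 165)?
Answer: 7449*√22 ≈ 34939.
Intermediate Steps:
2483*√(33 + 165) = 2483*√198 = 2483*(3*√22) = 7449*√22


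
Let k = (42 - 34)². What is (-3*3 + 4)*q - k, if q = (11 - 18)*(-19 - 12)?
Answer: -1149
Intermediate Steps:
k = 64 (k = 8² = 64)
q = 217 (q = -7*(-31) = 217)
(-3*3 + 4)*q - k = (-3*3 + 4)*217 - 1*64 = (-9 + 4)*217 - 64 = -5*217 - 64 = -1085 - 64 = -1149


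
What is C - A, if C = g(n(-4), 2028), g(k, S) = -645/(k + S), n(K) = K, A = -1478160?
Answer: 2991795195/2024 ≈ 1.4782e+6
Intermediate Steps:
g(k, S) = -645/(S + k)
C = -645/2024 (C = -645/(2028 - 4) = -645/2024 ≈ -0.31868)
C - A = -645/2024 - 1*(-1478160) = -645/2024 + 1478160 = 2991795195/2024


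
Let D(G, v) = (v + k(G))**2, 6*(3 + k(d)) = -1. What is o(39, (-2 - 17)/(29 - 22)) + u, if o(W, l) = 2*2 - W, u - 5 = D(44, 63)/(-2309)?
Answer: -2622601/83124 ≈ -31.550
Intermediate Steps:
k(d) = -19/6 (k(d) = -3 + (1/6)*(-1) = -3 - 1/6 = -19/6)
D(G, v) = (-19/6 + v)**2 (D(G, v) = (v - 19/6)**2 = (-19/6 + v)**2)
u = 286739/83124 (u = 5 + ((-19 + 6*63)**2/36)/(-2309) = 5 + ((-19 + 378)**2/36)*(-1/2309) = 5 + ((1/36)*359**2)*(-1/2309) = 5 + ((1/36)*128881)*(-1/2309) = 5 + (128881/36)*(-1/2309) = 5 - 128881/83124 = 286739/83124 ≈ 3.4495)
o(W, l) = 4 - W
o(39, (-2 - 17)/(29 - 22)) + u = (4 - 1*39) + 286739/83124 = (4 - 39) + 286739/83124 = -35 + 286739/83124 = -2622601/83124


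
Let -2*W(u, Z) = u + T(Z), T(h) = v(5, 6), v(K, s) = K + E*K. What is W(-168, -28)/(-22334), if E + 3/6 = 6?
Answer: -271/89336 ≈ -0.0030335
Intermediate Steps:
E = 11/2 (E = -1/2 + 6 = 11/2 ≈ 5.5000)
v(K, s) = 13*K/2 (v(K, s) = K + 11*K/2 = 13*K/2)
T(h) = 65/2 (T(h) = (13/2)*5 = 65/2)
W(u, Z) = -65/4 - u/2 (W(u, Z) = -(u + 65/2)/2 = -(65/2 + u)/2 = -65/4 - u/2)
W(-168, -28)/(-22334) = (-65/4 - 1/2*(-168))/(-22334) = (-65/4 + 84)*(-1/22334) = (271/4)*(-1/22334) = -271/89336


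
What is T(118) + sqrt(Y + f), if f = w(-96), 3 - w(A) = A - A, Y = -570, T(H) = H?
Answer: 118 + 9*I*sqrt(7) ≈ 118.0 + 23.812*I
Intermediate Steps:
w(A) = 3 (w(A) = 3 - (A - A) = 3 - 1*0 = 3 + 0 = 3)
f = 3
T(118) + sqrt(Y + f) = 118 + sqrt(-570 + 3) = 118 + sqrt(-567) = 118 + 9*I*sqrt(7)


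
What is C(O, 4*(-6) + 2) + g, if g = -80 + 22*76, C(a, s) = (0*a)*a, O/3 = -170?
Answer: 1592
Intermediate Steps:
O = -510 (O = 3*(-170) = -510)
C(a, s) = 0 (C(a, s) = 0*a = 0)
g = 1592 (g = -80 + 1672 = 1592)
C(O, 4*(-6) + 2) + g = 0 + 1592 = 1592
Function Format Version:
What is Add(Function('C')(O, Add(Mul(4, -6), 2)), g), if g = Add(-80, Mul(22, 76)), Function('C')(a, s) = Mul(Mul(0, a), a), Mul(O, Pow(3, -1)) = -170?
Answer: 1592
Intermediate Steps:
O = -510 (O = Mul(3, -170) = -510)
Function('C')(a, s) = 0 (Function('C')(a, s) = Mul(0, a) = 0)
g = 1592 (g = Add(-80, 1672) = 1592)
Add(Function('C')(O, Add(Mul(4, -6), 2)), g) = Add(0, 1592) = 1592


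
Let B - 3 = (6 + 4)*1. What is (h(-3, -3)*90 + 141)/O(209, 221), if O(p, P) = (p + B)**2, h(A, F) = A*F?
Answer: 317/16428 ≈ 0.019296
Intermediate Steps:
B = 13 (B = 3 + (6 + 4)*1 = 3 + 10*1 = 3 + 10 = 13)
O(p, P) = (13 + p)**2 (O(p, P) = (p + 13)**2 = (13 + p)**2)
(h(-3, -3)*90 + 141)/O(209, 221) = (-3*(-3)*90 + 141)/((13 + 209)**2) = (9*90 + 141)/(222**2) = (810 + 141)/49284 = 951*(1/49284) = 317/16428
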